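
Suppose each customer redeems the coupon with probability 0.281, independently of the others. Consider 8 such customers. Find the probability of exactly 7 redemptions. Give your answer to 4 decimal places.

0.0008

X ~ Binomial(n=8, p=0.281).
P(X=7) = C(8,7) · p^7 · (1−p)^1
= 8 · 0.00013834 · 0.719 = 0.000796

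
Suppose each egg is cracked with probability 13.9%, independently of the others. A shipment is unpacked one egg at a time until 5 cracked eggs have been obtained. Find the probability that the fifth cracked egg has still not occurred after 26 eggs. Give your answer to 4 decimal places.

0.7099

Needing more than 26 eggs ⇔ fewer than 5 successes in the first 26. With X ~ Binomial(26, 0.139), P(Y > 26) = P(X ≤ 4).
  k=0: C(26,0)·0.139^0·0.861^26 = 0.020421
  k=1: C(26,1)·0.139^1·0.861^25 = 0.085717
  k=2: C(26,2)·0.139^2·0.861^24 = 0.172977
  k=3: C(26,3)·0.139^3·0.861^23 = 0.223404
  k=4: C(26,4)·0.139^4·0.861^22 = 0.207381
P(X ≤ 4) = 0.709900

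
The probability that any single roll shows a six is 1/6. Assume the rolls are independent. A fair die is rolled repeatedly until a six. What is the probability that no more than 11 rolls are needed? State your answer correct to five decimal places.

0.86541

Y = number of rolls to the first success; geometric, p = 0.166667.
P(Y ≤ 11) = 1 − (1−p)^11 = 1 − 0.1345880 = 0.8654120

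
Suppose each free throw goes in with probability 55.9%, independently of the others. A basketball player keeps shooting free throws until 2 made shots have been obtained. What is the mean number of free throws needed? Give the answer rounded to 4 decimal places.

3.5778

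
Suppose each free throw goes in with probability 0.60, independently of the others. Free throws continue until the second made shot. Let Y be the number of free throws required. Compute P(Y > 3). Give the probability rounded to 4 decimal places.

Needing more than 3 free throws ⇔ fewer than 2 successes in the first 3. With X ~ Binomial(3, 0.60), P(Y > 3) = P(X ≤ 1).
  k=0: C(3,0)·0.60^0·0.40^3 = 0.064000
  k=1: C(3,1)·0.60^1·0.40^2 = 0.288000
P(X ≤ 1) = 0.352000

0.3520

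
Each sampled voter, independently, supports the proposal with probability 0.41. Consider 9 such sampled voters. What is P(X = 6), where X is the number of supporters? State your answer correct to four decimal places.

0.0819

X ~ Binomial(n=9, p=0.41).
P(X=6) = C(9,6) · p^6 · (1−p)^3
= 84 · 0.0047501 · 0.20538 = 0.081948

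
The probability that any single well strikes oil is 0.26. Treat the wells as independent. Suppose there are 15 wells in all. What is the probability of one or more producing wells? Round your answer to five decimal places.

P(at least one) = 1 − P(none) = 1 − (1 − 0.26)^15
= 1 − 0.0109264 = 0.9890736

0.98907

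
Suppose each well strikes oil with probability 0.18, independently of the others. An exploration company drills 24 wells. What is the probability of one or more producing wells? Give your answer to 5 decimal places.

0.99146

P(at least one) = 1 − P(none) = 1 − (1 − 0.18)^24
= 1 − 0.0085415 = 0.9914585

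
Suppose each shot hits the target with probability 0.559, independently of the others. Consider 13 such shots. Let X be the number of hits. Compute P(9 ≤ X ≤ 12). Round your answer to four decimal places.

0.2478

X ~ Binomial(13, 0.559); P(9 ≤ X ≤ 12) = Σ C(13,k) p^k (1−p)^(13−k) over k:
  k=9: C(13,9)·0.559^9·0.441^4 = 0.144134
  k=10: C(13,10)·0.559^10·0.441^3 = 0.073080
  k=11: C(13,11)·0.559^11·0.441^2 = 0.025264
  k=12: C(13,12)·0.559^12·0.441^1 = 0.005337
Total = 0.247816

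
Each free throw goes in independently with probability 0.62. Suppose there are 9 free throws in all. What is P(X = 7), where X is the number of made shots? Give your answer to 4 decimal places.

0.1831

X ~ Binomial(n=9, p=0.62).
P(X=7) = C(9,7) · p^7 · (1−p)^2
= 36 · 0.035216 · 0.1444 = 0.183068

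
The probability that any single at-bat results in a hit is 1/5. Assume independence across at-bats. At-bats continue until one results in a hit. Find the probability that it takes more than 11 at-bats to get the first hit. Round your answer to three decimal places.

Y = number of at-bats to the first success; geometric, p = 0.20.
P(Y > 11) = P(first 11 all fail) = (1−p)^11 = 0.08590

0.086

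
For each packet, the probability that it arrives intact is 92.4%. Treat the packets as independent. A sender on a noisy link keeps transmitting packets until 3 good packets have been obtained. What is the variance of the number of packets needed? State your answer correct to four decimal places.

0.2670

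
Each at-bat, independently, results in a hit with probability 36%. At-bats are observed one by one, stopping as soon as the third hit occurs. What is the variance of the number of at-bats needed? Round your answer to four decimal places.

14.8148

Y = total at-bats until the third success; negative binomial with r=3, p=0.36.
Var(Y) = r(1−p)/p² = 3·0.64 / 0.36² = 14.814815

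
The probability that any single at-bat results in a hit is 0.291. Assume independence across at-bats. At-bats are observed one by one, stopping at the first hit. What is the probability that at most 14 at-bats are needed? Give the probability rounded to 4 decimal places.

0.9919

Y = number of at-bats to the first success; geometric, p = 0.291.
P(Y ≤ 14) = 1 − (1−p)^14 = 1 − 0.008110 = 0.991890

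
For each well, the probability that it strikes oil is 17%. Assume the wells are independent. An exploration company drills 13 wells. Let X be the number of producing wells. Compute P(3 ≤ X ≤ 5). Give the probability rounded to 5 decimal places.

X ~ Binomial(13, 0.17); P(3 ≤ X ≤ 5) = Σ C(13,k) p^k (1−p)^(13−k) over k:
  k=3: C(13,3)·0.17^3·0.83^10 = 0.2180187
  k=4: C(13,4)·0.17^4·0.83^9 = 0.1116361
  k=5: C(13,5)·0.17^5·0.83^8 = 0.0411574
Total = 0.3708122

0.37081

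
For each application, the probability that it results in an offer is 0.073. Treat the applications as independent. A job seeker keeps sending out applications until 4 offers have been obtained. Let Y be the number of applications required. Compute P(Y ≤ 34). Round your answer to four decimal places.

0.2342

Finishing within 34 applications ⇔ at least 4 successes in the first 34. With X ~ Binomial(34, 0.073), P(Y ≤ 34) = 1 − P(X ≤ 3).
  k=0: C(34,0)·0.073^0·0.927^34 = 0.075982
  k=1: C(34,1)·0.073^1·0.927^33 = 0.203438
  k=2: C(34,2)·0.073^2·0.927^32 = 0.264338
  k=3: C(34,3)·0.073^3·0.927^31 = 0.222040
1 − 0.765799 = 0.234201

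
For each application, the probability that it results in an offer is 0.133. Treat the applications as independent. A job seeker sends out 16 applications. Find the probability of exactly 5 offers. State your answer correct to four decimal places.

0.0378

X ~ Binomial(n=16, p=0.133).
P(X=5) = C(16,5) · p^5 · (1−p)^11
= 4368 · 4.1616e-05 · 0.20807 = 0.037823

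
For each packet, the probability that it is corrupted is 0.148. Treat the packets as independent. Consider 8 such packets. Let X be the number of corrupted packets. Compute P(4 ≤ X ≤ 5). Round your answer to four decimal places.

0.0202

X ~ Binomial(8, 0.148); P(4 ≤ X ≤ 5) = Σ C(8,k) p^k (1−p)^(8−k) over k:
  k=4: C(8,4)·0.148^4·0.852^4 = 0.017697
  k=5: C(8,5)·0.148^5·0.852^3 = 0.002459
Total = 0.020156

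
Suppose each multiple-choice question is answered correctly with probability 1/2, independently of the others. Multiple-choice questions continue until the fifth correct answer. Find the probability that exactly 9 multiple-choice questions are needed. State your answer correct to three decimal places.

0.137

Y = trial on which the fifth success occurs; negative binomial, r=5, p=0.50.
P(Y=9) = C(8,4) · p^5 · (1−p)^4
= 70 · 0.03125 · 0.0625 = 0.13672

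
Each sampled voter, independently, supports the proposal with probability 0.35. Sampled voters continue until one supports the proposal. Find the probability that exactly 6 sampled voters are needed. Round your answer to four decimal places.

Geometric (trials to first success), p = 0.35.
P(Y = 6) = (1−p)^5 · p = 0.11603 · 0.35 = 0.040610

0.0406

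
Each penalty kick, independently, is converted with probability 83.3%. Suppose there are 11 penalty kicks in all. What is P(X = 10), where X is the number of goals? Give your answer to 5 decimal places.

X ~ Binomial(n=11, p=0.833).
P(X=10) = C(11,10) · p^10 · (1−p)^1
= 11 · 0.16086 · 0.167 = 0.2955011

0.29550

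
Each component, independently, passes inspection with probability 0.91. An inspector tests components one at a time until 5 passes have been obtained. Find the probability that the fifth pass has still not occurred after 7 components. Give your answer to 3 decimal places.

Needing more than 7 components ⇔ fewer than 5 successes in the first 7. With X ~ Binomial(7, 0.91), P(Y > 7) = P(X ≤ 4).
  k=0: C(7,0)·0.91^0·0.09^7 = 0.00000
  k=1: C(7,1)·0.91^1·0.09^6 = 0.00000
  k=2: C(7,2)·0.91^2·0.09^5 = 0.00010
  k=3: C(7,3)·0.91^3·0.09^4 = 0.00173
  k=4: C(7,4)·0.91^4·0.09^3 = 0.01750
P(X ≤ 4) = 0.01933

0.019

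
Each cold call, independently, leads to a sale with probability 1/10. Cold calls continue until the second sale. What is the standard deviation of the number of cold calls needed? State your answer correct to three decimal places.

13.416

Y = total cold calls until the second success; negative binomial with r=2, p=0.10.
SD(Y) = √[r(1−p)/p²] = √(180.00000) = 13.41641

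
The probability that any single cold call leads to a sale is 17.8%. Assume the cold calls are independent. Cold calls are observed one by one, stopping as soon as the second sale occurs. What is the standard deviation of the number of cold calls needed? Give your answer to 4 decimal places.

Y = total cold calls until the second success; negative binomial with r=2, p=0.178.
SD(Y) = √[r(1−p)/p²] = √(51.887388) = 7.203290

7.2033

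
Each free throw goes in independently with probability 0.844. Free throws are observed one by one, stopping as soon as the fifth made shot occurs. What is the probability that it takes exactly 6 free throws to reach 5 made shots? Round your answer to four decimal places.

Y = trial on which the fifth success occurs; negative binomial, r=5, p=0.844.
P(Y=6) = C(5,4) · p^5 · (1−p)^1
= 5 · 0.42826 · 0.156 = 0.334046

0.3340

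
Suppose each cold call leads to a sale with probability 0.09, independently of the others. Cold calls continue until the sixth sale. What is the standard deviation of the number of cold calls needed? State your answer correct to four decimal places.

Y = total cold calls until the sixth success; negative binomial with r=6, p=0.09.
SD(Y) = √[r(1−p)/p²] = √(674.074074) = 25.962937

25.9629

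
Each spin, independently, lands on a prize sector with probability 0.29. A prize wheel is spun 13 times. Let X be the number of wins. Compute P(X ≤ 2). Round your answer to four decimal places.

X ~ Binomial(13, 0.29); P(X ≤ 2) = Σ C(13,k) p^k (1−p)^(13−k) over k:
  k=0: C(13,0)·0.29^0·0.71^13 = 0.011651
  k=1: C(13,1)·0.29^1·0.71^12 = 0.061865
  k=2: C(13,2)·0.29^2·0.71^11 = 0.151612
Total = 0.225127

0.2251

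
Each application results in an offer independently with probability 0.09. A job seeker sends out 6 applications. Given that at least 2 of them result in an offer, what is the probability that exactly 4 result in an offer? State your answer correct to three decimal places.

X ~ Binomial(6, 0.09). Want P(X=4 | X≥2) = P(X=4) / P(X≥2).
P(X=4) = C(6,4)·0.09^4·0.91^2 = 0.00081
P(X≥2) = 1 − 0.56787 − 0.33698 = 0.09515
Ratio = 0.00081 / 0.09515 = 0.00856

0.009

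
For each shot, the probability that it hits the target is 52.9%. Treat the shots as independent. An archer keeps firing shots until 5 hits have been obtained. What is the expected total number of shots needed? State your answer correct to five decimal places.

9.45180

Y = total shots until the fifth success; negative binomial with r=5, p=0.529.
E[Y] = r / p = 5 / 0.529 = 9.4517958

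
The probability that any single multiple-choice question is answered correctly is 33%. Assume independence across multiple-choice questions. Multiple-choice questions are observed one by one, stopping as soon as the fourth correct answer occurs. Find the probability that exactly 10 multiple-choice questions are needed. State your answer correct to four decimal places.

0.0901

Y = trial on which the fourth success occurs; negative binomial, r=4, p=0.33.
P(Y=10) = C(9,3) · p^4 · (1−p)^6
= 84 · 0.011859 · 0.090458 = 0.090112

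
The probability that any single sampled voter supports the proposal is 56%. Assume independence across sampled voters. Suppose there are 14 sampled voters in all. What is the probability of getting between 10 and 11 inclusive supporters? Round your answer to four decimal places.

0.1665

X ~ Binomial(14, 0.56); P(10 ≤ X ≤ 11) = Σ C(14,k) p^k (1−p)^(14−k) over k:
  k=10: C(14,10)·0.56^10·0.44^4 = 0.113795
  k=11: C(14,11)·0.56^11·0.44^3 = 0.052666
Total = 0.166461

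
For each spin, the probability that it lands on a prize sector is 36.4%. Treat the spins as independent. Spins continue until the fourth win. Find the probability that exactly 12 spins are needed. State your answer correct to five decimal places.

Y = trial on which the fourth success occurs; negative binomial, r=4, p=0.364.
P(Y=12) = C(11,3) · p^4 · (1−p)^8
= 165 · 0.017555 · 0.026771 = 0.0775437

0.07754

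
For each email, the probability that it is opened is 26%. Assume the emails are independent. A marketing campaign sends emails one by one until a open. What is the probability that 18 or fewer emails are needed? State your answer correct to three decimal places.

0.996

Y = number of emails to the first success; geometric, p = 0.26.
P(Y ≤ 18) = 1 − (1−p)^18 = 1 − 0.00443 = 0.99557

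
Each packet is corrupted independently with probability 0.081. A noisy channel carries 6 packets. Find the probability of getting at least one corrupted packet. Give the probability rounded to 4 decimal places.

P(at least one) = 1 − P(none) = 1 − (1 − 0.081)^6
= 1 − 0.602411 = 0.397589

0.3976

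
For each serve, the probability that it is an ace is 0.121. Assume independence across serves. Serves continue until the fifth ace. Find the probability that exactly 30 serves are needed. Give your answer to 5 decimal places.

0.02451

Y = trial on which the fifth success occurs; negative binomial, r=5, p=0.121.
P(Y=30) = C(29,4) · p^5 · (1−p)^25
= 23751 · 2.5937e-05 · 0.039785 = 0.0245093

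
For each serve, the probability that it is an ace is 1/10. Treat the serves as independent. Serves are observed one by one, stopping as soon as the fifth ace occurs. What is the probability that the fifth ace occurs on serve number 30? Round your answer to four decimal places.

0.0171

Y = trial on which the fifth success occurs; negative binomial, r=5, p=0.10.
P(Y=30) = C(29,4) · p^5 · (1−p)^25
= 23751 · 1e-05 · 0.07179 = 0.017051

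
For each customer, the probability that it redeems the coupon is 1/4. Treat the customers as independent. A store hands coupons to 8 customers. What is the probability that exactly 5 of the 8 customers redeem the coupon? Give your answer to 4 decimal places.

0.0231

X ~ Binomial(n=8, p=0.25).
P(X=5) = C(8,5) · p^5 · (1−p)^3
= 56 · 0.00097656 · 0.42188 = 0.023071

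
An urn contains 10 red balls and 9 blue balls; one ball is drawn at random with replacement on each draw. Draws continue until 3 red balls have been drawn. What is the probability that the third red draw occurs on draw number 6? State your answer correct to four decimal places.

0.1550

Y = trial on which the third success occurs; negative binomial, r=3, p=0.526316.
P(Y=6) = C(5,2) · p^3 · (1−p)^3
= 10 · 0.14579 · 0.10628 = 0.154955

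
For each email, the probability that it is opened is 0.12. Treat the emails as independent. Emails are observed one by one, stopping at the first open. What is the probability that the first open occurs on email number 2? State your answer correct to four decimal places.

0.1056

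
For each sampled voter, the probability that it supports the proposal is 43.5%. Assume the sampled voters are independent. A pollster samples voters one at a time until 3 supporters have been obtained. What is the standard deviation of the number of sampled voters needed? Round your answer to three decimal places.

2.993

Y = total sampled voters until the third success; negative binomial with r=3, p=0.435.
SD(Y) = √[r(1−p)/p²] = √(8.95759) = 2.99292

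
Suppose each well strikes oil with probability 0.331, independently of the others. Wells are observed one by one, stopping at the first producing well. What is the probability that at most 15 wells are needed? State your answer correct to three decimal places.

0.998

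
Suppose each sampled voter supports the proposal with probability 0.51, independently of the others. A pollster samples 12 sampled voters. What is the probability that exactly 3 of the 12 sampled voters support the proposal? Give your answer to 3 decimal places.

0.048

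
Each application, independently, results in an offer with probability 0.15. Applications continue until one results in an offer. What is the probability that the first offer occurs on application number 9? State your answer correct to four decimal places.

Geometric (trials to first success), p = 0.15.
P(Y = 9) = (1−p)^8 · p = 0.27249 · 0.15 = 0.040874

0.0409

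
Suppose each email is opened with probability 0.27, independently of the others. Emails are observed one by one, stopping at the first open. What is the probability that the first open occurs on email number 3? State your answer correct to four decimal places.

Geometric (trials to first success), p = 0.27.
P(Y = 3) = (1−p)^2 · p = 0.5329 · 0.27 = 0.143883

0.1439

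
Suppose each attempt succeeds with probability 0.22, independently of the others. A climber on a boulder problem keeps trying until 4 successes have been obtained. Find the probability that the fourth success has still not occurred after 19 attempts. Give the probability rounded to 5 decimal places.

Needing more than 19 attempts ⇔ fewer than 4 successes in the first 19. With X ~ Binomial(19, 0.22), P(Y > 19) = P(X ≤ 3).
  k=0: C(19,0)·0.22^0·0.78^19 = 0.0089084
  k=1: C(19,1)·0.22^1·0.78^18 = 0.0477396
  k=2: C(19,2)·0.22^2·0.78^17 = 0.1211852
  k=3: C(19,3)·0.22^3·0.78^16 = 0.1936892
P(X ≤ 3) = 0.3715225

0.37152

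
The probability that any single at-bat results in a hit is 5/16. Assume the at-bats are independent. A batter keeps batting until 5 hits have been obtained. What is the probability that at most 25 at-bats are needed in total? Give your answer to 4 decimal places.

Finishing within 25 at-bats ⇔ at least 5 successes in the first 25. With X ~ Binomial(25, 0.3125), P(Y ≤ 25) = 1 − P(X ≤ 4).
  k=0: C(25,0)·0.3125^0·0.6875^25 = 0.000085
  k=1: C(25,1)·0.3125^1·0.6875^24 = 0.000971
  k=2: C(25,2)·0.3125^2·0.6875^23 = 0.005298
  k=3: C(25,3)·0.3125^3·0.6875^22 = 0.018462
  k=4: C(25,4)·0.3125^4·0.6875^21 = 0.046155
1 − 0.070971 = 0.929029

0.9290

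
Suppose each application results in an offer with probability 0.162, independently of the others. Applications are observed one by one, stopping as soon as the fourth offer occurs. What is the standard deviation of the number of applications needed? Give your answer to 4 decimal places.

11.3015

Y = total applications until the fourth success; negative binomial with r=4, p=0.162.
SD(Y) = √[r(1−p)/p²] = √(127.724432) = 11.301523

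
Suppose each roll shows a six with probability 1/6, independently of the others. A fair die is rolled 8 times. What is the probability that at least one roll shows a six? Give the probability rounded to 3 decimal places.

P(at least one) = 1 − P(none) = 1 − (1 − 0.166667)^8
= 1 − 0.23257 = 0.76743

0.767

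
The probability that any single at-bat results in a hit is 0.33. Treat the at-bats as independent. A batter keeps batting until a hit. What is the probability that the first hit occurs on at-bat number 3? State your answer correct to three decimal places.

Geometric (trials to first success), p = 0.33.
P(Y = 3) = (1−p)^2 · p = 0.4489 · 0.33 = 0.14814

0.148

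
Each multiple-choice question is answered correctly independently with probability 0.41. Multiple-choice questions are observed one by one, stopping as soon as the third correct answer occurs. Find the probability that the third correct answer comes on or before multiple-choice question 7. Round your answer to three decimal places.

0.602

Finishing within 7 multiple-choice questions ⇔ at least 3 successes in the first 7. With X ~ Binomial(7, 0.41), P(Y ≤ 7) = 1 − P(X ≤ 2).
  k=0: C(7,0)·0.41^0·0.59^7 = 0.02489
  k=1: C(7,1)·0.41^1·0.59^6 = 0.12106
  k=2: C(7,2)·0.41^2·0.59^5 = 0.25238
1 − 0.39832 = 0.60168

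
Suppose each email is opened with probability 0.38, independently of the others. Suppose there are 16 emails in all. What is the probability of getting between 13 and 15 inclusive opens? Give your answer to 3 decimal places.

X ~ Binomial(16, 0.38); P(13 ≤ X ≤ 15) = Σ C(16,k) p^k (1−p)^(16−k) over k:
  k=13: C(16,13)·0.38^13·0.62^3 = 0.00046
  k=14: C(16,14)·0.38^14·0.62^2 = 0.00006
  k=15: C(16,15)·0.38^15·0.62^1 = 0.00000
Total = 0.00053

0.001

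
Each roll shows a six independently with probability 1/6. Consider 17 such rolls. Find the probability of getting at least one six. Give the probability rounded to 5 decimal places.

0.95493

P(at least one) = 1 − P(none) = 1 − (1 − 0.166667)^17
= 1 − 0.0450732 = 0.9549268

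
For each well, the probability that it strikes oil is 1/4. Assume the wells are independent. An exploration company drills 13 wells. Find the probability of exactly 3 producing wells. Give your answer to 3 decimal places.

X ~ Binomial(n=13, p=0.25).
P(X=3) = C(13,3) · p^3 · (1−p)^10
= 286 · 0.015625 · 0.056314 = 0.25165

0.252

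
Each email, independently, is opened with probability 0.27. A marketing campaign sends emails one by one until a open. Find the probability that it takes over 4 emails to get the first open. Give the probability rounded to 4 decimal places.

Y = number of emails to the first success; geometric, p = 0.27.
P(Y > 4) = P(first 4 all fail) = (1−p)^4 = 0.283982

0.2840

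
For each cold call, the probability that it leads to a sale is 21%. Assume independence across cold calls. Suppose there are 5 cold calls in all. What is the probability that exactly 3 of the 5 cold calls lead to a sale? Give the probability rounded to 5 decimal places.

0.05780

X ~ Binomial(n=5, p=0.21).
P(X=3) = C(5,3) · p^3 · (1−p)^2
= 10 · 0.009261 · 0.6241 = 0.0577979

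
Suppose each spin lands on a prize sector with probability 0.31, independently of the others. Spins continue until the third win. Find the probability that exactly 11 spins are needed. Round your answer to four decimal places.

Y = trial on which the third success occurs; negative binomial, r=3, p=0.31.
P(Y=11) = C(10,2) · p^3 · (1−p)^8
= 45 · 0.029791 · 0.05138 = 0.068880

0.0689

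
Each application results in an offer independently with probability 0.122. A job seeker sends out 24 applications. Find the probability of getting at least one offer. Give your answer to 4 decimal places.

0.9560

P(at least one) = 1 − P(none) = 1 − (1 − 0.122)^24
= 1 − 0.044042 = 0.955958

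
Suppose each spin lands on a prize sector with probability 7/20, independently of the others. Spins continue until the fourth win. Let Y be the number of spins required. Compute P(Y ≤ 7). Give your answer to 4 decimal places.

Finishing within 7 spins ⇔ at least 4 successes in the first 7. With X ~ Binomial(7, 0.35), P(Y ≤ 7) = 1 − P(X ≤ 3).
  k=0: C(7,0)·0.35^0·0.65^7 = 0.049022
  k=1: C(7,1)·0.35^1·0.65^6 = 0.184776
  k=2: C(7,2)·0.35^2·0.65^5 = 0.298485
  k=3: C(7,3)·0.35^3·0.65^4 = 0.267871
1 − 0.800154 = 0.199846

0.1998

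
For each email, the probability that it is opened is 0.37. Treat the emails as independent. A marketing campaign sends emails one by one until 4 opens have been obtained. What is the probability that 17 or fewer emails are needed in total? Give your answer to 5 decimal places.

0.92410

Finishing within 17 emails ⇔ at least 4 successes in the first 17. With X ~ Binomial(17, 0.37), P(Y ≤ 17) = 1 − P(X ≤ 3).
  k=0: C(17,0)·0.37^0·0.63^17 = 0.0003880
  k=1: C(17,1)·0.37^1·0.63^16 = 0.0038735
  k=2: C(17,2)·0.37^2·0.63^15 = 0.0181991
  k=3: C(17,3)·0.37^3·0.63^14 = 0.0534419
1 − 0.0759024 = 0.9240976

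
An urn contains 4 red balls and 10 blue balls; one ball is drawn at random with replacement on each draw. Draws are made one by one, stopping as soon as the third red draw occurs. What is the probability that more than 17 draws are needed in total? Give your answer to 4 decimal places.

0.0969

Needing more than 17 draws ⇔ fewer than 3 successes in the first 17. With X ~ Binomial(17, 0.285714), P(Y > 17) = P(X ≤ 2).
  k=0: C(17,0)·0.285714^0·0.714286^17 = 0.003280
  k=1: C(17,1)·0.285714^1·0.714286^16 = 0.022301
  k=2: C(17,2)·0.285714^2·0.714286^15 = 0.071365
P(X ≤ 2) = 0.096946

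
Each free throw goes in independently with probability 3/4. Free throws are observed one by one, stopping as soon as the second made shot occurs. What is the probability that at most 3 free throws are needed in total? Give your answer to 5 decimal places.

Finishing within 3 free throws ⇔ at least 2 successes in the first 3. With X ~ Binomial(3, 0.75), P(Y ≤ 3) = 1 − P(X ≤ 1).
  k=0: C(3,0)·0.75^0·0.25^3 = 0.0156250
  k=1: C(3,1)·0.75^1·0.25^2 = 0.1406250
1 − 0.1562500 = 0.8437500

0.84375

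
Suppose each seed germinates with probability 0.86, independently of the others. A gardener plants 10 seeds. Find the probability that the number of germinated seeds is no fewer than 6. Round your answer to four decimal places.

0.9927

X ~ Binomial(10, 0.86); P(X ≥ 6) = Σ C(10,k) p^k (1−p)^(10−k) over k:
  k=6: C(10,6)·0.86^6·0.14^4 = 0.032638
  k=7: C(10,7)·0.86^7·0.14^3 = 0.114566
  k=8: C(10,8)·0.86^8·0.14^2 = 0.263910
  k=9: C(10,9)·0.86^9·0.14^1 = 0.360258
  k=10: C(10,10)·0.86^10·0.14^0 = 0.221302
Total = 0.992674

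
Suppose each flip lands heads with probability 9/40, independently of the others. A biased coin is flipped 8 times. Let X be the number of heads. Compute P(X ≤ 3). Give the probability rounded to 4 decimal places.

X ~ Binomial(8, 0.225); P(X ≤ 3) = Σ C(8,k) p^k (1−p)^(8−k) over k:
  k=0: C(8,0)·0.225^0·0.775^8 = 0.130141
  k=1: C(8,1)·0.225^1·0.775^7 = 0.302263
  k=2: C(8,2)·0.225^2·0.775^6 = 0.307138
  k=3: C(8,3)·0.225^3·0.775^5 = 0.178338
Total = 0.917879

0.9179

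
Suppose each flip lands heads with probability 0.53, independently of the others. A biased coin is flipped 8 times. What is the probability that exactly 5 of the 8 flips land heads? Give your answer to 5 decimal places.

0.24314

X ~ Binomial(n=8, p=0.53).
P(X=5) = C(8,5) · p^5 · (1−p)^3
= 56 · 0.04182 · 0.10382 = 0.2431425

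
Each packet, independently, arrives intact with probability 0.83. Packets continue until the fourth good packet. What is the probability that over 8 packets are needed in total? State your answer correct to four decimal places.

0.0050

Needing more than 8 packets ⇔ fewer than 4 successes in the first 8. With X ~ Binomial(8, 0.83), P(Y > 8) = P(X ≤ 3).
  k=0: C(8,0)·0.83^0·0.17^8 = 0.000001
  k=1: C(8,1)·0.83^1·0.17^7 = 0.000027
  k=2: C(8,2)·0.83^2·0.17^6 = 0.000466
  k=3: C(8,3)·0.83^3·0.17^5 = 0.004546
P(X ≤ 3) = 0.005040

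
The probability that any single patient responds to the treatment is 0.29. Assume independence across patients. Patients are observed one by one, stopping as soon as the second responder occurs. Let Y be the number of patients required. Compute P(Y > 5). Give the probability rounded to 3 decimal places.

0.549

Needing more than 5 patients ⇔ fewer than 2 successes in the first 5. With X ~ Binomial(5, 0.29), P(Y > 5) = P(X ≤ 1).
  k=0: C(5,0)·0.29^0·0.71^5 = 0.18042
  k=1: C(5,1)·0.29^1·0.71^4 = 0.36847
P(X ≤ 1) = 0.54889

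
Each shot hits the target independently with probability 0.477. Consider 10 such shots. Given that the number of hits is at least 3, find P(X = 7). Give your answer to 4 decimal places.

0.1040

X ~ Binomial(10, 0.477). Want P(X=7 | X≥3) = P(X=7) / P(X≥3).
P(X=7) = C(10,7)·0.477^7·0.523^3 = 0.096453
P(X≥3) = 1 − 0.001531 − 0.013965 − 0.057314 = 0.927190
Ratio = 0.096453 / 0.927190 = 0.104027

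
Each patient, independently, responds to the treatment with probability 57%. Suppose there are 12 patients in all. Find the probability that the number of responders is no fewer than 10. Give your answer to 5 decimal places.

X ~ Binomial(12, 0.57); P(X ≥ 10) = Σ C(12,k) p^k (1−p)^(12−k) over k:
  k=10: C(12,10)·0.57^10·0.43^2 = 0.0441804
  k=11: C(12,11)·0.57^11·0.43^1 = 0.0106481
  k=12: C(12,12)·0.57^12·0.43^0 = 0.0011762
Total = 0.0560047

0.05600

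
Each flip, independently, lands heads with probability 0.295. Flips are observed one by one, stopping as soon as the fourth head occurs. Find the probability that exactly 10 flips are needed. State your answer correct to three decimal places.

0.078

Y = trial on which the fourth success occurs; negative binomial, r=4, p=0.295.
P(Y=10) = C(9,3) · p^4 · (1−p)^6
= 84 · 0.0075734 · 0.12278 = 0.07811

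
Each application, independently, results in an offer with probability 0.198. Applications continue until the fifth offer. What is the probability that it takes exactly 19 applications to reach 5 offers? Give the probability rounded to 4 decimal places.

0.0424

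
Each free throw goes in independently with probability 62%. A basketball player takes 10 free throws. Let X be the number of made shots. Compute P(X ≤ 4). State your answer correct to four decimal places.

X ~ Binomial(10, 0.62); P(X ≤ 4) = Σ C(10,k) p^k (1−p)^(10−k) over k:
  k=0: C(10,0)·0.62^0·0.38^10 = 0.000063
  k=1: C(10,1)·0.62^1·0.38^9 = 0.001024
  k=2: C(10,2)·0.62^2·0.38^8 = 0.007521
  k=3: C(10,3)·0.62^3·0.38^7 = 0.032722
  k=4: C(10,4)·0.62^4·0.38^6 = 0.093430
Total = 0.134760

0.1348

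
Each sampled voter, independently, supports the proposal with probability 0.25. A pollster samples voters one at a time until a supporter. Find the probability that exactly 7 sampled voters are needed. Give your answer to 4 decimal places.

0.0445

Geometric (trials to first success), p = 0.25.
P(Y = 7) = (1−p)^6 · p = 0.17798 · 0.25 = 0.044495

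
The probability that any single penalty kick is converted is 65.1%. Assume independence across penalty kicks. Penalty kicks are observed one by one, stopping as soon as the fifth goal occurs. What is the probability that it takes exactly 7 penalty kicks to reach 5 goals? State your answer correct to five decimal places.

Y = trial on which the fifth success occurs; negative binomial, r=5, p=0.651.
P(Y=7) = C(6,4) · p^5 · (1−p)^2
= 15 · 0.11692 · 0.1218 = 0.2136225

0.21362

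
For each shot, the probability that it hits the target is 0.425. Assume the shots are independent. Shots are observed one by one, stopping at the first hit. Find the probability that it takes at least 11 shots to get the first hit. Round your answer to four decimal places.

0.0040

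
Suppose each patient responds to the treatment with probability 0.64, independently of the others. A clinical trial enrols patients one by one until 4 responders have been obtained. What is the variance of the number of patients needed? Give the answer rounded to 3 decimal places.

3.516

Y = total patients until the fourth success; negative binomial with r=4, p=0.64.
Var(Y) = r(1−p)/p² = 4·0.36 / 0.64² = 3.51562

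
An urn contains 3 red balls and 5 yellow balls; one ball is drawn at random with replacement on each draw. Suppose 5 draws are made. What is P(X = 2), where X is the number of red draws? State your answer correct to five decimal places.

X ~ Binomial(n=5, p=0.375).
P(X=2) = C(5,2) · p^2 · (1−p)^3
= 10 · 0.14062 · 0.24414 = 0.3433228

0.34332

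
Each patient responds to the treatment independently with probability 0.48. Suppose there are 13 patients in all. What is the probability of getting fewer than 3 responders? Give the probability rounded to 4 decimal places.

X ~ Binomial(13, 0.48); P(X ≤ 2) = Σ C(13,k) p^k (1−p)^(13−k) over k:
  k=0: C(13,0)·0.48^0·0.52^13 = 0.000203
  k=1: C(13,1)·0.48^1·0.52^12 = 0.002439
  k=2: C(13,2)·0.48^2·0.52^11 = 0.013509
Total = 0.016151

0.0162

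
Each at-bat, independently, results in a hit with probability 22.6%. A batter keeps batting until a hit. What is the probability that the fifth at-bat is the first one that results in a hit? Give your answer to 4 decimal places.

0.0811

Geometric (trials to first success), p = 0.226.
P(Y = 5) = (1−p)^4 · p = 0.35889 · 0.226 = 0.081110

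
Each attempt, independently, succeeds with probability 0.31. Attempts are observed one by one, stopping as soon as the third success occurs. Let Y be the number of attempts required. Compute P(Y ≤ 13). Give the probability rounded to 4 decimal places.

0.8185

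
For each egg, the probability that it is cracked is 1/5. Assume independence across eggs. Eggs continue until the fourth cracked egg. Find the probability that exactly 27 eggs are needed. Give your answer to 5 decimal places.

0.02456

Y = trial on which the fourth success occurs; negative binomial, r=4, p=0.20.
P(Y=27) = C(26,3) · p^4 · (1−p)^23
= 2600 · 0.0016 · 0.005903 = 0.0245563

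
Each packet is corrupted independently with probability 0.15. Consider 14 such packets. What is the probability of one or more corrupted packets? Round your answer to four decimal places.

0.8972

P(at least one) = 1 − P(none) = 1 − (1 − 0.15)^14
= 1 − 0.102770 = 0.897230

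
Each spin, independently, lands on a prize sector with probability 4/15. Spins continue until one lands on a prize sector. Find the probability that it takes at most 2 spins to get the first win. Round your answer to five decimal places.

0.46222

Y = number of spins to the first success; geometric, p = 0.266667.
P(Y ≤ 2) = 1 − (1−p)^2 = 1 − 0.5377778 = 0.4622222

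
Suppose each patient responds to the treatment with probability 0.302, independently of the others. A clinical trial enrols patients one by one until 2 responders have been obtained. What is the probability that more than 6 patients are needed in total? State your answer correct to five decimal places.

0.41586

Needing more than 6 patients ⇔ fewer than 2 successes in the first 6. With X ~ Binomial(6, 0.302), P(Y > 6) = P(X ≤ 1).
  k=0: C(6,0)·0.302^0·0.698^6 = 0.1156465
  k=1: C(6,1)·0.302^1·0.698^5 = 0.3002170
P(X ≤ 1) = 0.4158635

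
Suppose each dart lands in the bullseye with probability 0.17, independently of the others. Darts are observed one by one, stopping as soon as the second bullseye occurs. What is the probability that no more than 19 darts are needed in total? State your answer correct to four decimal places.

Finishing within 19 darts ⇔ at least 2 successes in the first 19. With X ~ Binomial(19, 0.17), P(Y ≤ 19) = 1 − P(X ≤ 1).
  k=0: C(19,0)·0.17^0·0.83^19 = 0.029006
  k=1: C(19,1)·0.17^1·0.83^18 = 0.112878
1 − 0.141883 = 0.858117

0.8581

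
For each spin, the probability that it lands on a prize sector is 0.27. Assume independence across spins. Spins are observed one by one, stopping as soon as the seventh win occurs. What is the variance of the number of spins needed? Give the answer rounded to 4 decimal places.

70.0960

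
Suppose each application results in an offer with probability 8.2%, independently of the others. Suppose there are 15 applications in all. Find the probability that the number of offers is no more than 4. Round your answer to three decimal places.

X ~ Binomial(15, 0.082); P(X ≤ 4) = Σ C(15,k) p^k (1−p)^(15−k) over k:
  k=0: C(15,0)·0.082^0·0.918^15 = 0.27710
  k=1: C(15,1)·0.082^1·0.918^14 = 0.37128
  k=2: C(15,2)·0.082^2·0.918^13 = 0.23215
  k=3: C(15,3)·0.082^3·0.918^12 = 0.08986
  k=4: C(15,4)·0.082^4·0.918^11 = 0.02408
Total = 0.99447

0.994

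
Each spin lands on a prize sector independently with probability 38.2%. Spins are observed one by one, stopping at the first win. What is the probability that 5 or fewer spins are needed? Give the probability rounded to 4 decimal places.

0.9099

Y = number of spins to the first success; geometric, p = 0.382.
P(Y ≤ 5) = 1 − (1−p)^5 = 1 − 0.090145 = 0.909855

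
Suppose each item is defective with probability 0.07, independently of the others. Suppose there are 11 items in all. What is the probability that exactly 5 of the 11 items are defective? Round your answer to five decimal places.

X ~ Binomial(n=11, p=0.07).
P(X=5) = C(11,5) · p^5 · (1−p)^6
= 462 · 1.6807e-06 · 0.64699 = 0.0005024

0.00050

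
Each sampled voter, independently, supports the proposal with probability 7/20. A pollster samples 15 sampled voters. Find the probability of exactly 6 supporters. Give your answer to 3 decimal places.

X ~ Binomial(n=15, p=0.35).
P(X=6) = C(15,6) · p^6 · (1−p)^9
= 5005 · 0.0018383 · 0.020712 = 0.19056

0.191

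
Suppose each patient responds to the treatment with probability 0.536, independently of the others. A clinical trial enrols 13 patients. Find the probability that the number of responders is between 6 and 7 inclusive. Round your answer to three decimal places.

0.406

X ~ Binomial(13, 0.536); P(6 ≤ X ≤ 7) = Σ C(13,k) p^k (1−p)^(13−k) over k:
  k=6: C(13,6)·0.536^6·0.464^7 = 0.18842
  k=7: C(13,7)·0.536^7·0.464^6 = 0.21766
Total = 0.40608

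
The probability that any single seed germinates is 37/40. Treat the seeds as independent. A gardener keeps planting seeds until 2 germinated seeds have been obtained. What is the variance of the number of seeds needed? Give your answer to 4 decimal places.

Y = total seeds until the second success; negative binomial with r=2, p=0.925.
Var(Y) = r(1−p)/p² = 2·0.075 / 0.925² = 0.175310

0.1753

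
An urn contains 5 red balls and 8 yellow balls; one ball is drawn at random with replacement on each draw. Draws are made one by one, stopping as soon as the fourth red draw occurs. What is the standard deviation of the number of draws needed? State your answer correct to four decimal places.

Y = total draws until the fourth success; negative binomial with r=4, p=0.384615.
SD(Y) = √[r(1−p)/p²] = √(16.640000) = 4.079216

4.0792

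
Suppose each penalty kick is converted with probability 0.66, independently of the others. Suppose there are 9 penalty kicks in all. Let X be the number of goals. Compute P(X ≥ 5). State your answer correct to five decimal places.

0.84471

X ~ Binomial(9, 0.66); P(X ≥ 5) = Σ C(9,k) p^k (1−p)^(9−k) over k:
  k=5: C(9,5)·0.66^5·0.34^4 = 0.2108657
  k=6: C(9,6)·0.66^6·0.34^3 = 0.2728850
  k=7: C(9,7)·0.66^7·0.34^2 = 0.2270220
  k=8: C(9,8)·0.66^8·0.34^1 = 0.1101724
  k=9: C(9,9)·0.66^9·0.34^0 = 0.0237627
Total = 0.8447077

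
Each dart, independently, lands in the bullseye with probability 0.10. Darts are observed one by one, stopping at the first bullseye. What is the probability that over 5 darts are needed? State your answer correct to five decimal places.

0.59049

Y = number of darts to the first success; geometric, p = 0.10.
P(Y > 5) = P(first 5 all fail) = (1−p)^5 = 0.5904900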